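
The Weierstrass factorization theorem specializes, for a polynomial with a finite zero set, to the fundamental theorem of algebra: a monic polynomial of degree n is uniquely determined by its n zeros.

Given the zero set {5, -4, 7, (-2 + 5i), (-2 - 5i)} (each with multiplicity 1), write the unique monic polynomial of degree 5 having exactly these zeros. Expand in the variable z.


The polynomial is p(z) = ∏_{α ∈ S} (z − α), where S = {5, -4, 7, (-2 + 5i), (-2 - 5i)}.
Expanding the product yields: p(z) = z^5 -4·z^4 -16·z^3 -144·z^2 + 183·z + 4060.
Note conjugate pairs combine to real quadratics: (z − (-2+5i))(z − (-2−5i)) = z² + 4z + 29.
The resulting polynomial has degree 5 and real coefficients as required.

p(z) = z^5 -4·z^4 -16·z^3 -144·z^2 + 183·z + 4060.


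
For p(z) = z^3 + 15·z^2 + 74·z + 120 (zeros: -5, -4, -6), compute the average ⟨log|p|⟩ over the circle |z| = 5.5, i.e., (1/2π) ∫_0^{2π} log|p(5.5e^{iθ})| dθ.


Zeros: -6, -5, -4; r = 5.5.
Inside |z| < r: -5, -4. Outside (|z| ≥ r): -6.
p(0) = 120, so log|p(0)| = log(120) = 4.7875.
Apply Jensen: I(r) = log|p(0)| + Σ_k log(r/|z_k|), summed over zeros inside |z| < r.
  log(r/|z_k|) for z_k = -5: log(5.5/5) = 0.0953
  log(r/|z_k|) for z_k = -4: log(5.5/4) = 0.3185
  Outside zeros (-6) contribute nothing to the Jensen sum.
Sum over inside zeros: 0.4138.
I(r) = log|p(0)| + (inside sum) = 4.7875 + 0.4138 = 5.2013.
Note: since some zeros are outside |z| ≤ r, the simplified n·log(r) form does NOT apply — only the inside zeros contribute.

I(r) ≈ 5.2013.


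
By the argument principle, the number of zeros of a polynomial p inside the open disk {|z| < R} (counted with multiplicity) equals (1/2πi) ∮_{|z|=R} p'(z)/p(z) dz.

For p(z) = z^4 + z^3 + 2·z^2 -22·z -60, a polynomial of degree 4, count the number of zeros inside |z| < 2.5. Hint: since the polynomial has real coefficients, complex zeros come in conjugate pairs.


The zeros of p are: (-1 + 3i), (-1 - 3i), -2, 3.
Their magnitudes are: 3.162, 3.162, 2, 3.
Zeros with |z| < R = 2.5: -2.
Count = 1.
By the argument principle, (1/2πi) ∮_{|z|=R} p'(z)/p(z) dz equals exactly this count.

Number of zeros inside |z| < 2.5: 1.


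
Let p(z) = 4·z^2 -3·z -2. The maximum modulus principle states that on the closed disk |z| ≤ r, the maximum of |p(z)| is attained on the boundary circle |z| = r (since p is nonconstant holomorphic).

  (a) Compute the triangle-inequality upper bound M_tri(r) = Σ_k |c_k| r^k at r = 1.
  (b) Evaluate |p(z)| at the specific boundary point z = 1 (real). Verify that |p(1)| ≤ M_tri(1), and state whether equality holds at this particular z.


Coefficients: c_0 = -2, c_1 = -3, c_2 = 4. Radius r = 1.
Part (a). Triangle bound: M_tri(r) = Σ_k |c_k| r^k
  = |-2|·1^0 + |-3|·1^1 + |4|·1^2
  = 2 + 3 + 4 = 9.
This bounds M(r) := max_{|z|=r} |p(z)| from above; equality holds iff all terms c_k z^k can be made to align in phase at a single z on |z|=r.
Part (b). At z = 1 (real, on the circle |z| = r):
  p(1) = (-2)·1^0 + (-3)·1^1 + (4)·1^2 = -1.
  |p(1)| = 1.
Check: |p(1)| = 1 ≤ 9 = M_tri(1). ✓ Equality does not hold at z = 1 (the coefficients have mixed signs, so the terms do not all align in phase there).

M_tri(1) = 9; |p(1)| = 1; equality at z=1: no.


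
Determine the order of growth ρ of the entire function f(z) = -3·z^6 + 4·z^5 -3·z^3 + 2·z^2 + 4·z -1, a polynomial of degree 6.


|f(z)| ≤ Σ|c_k|·r^k = O(r^6) as r → ∞. Polynomial growth is O(e^{r^ε}) for every ε > 0 (since r^6/e^{r^ε} → 0), so ρ ≤ ε for all ε > 0, i.e. ρ = 0. Every nonconstant polynomial has order 0.
Therefore ρ = 0.

Order ρ = 0.


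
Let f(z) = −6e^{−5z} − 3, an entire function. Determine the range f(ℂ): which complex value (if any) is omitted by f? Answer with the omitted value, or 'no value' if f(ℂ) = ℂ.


Little Picard bounds the complement of f(ℂ) to at most one point.
e^{−5z} is never zero on ℂ, so -6·e^{−5z} takes every value in ℂ ∖ {0}. Adding -3 shifts the range to ℂ ∖ {-3}. Thus f omits exactly the value -3.

Omitted value: -3.


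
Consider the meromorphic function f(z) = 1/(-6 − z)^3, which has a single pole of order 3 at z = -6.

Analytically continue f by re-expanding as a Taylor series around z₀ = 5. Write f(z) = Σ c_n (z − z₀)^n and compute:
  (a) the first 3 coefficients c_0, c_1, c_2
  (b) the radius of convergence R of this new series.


Let w = z − z₀, so z = z₀ + w.
Then -6 − z = -6 − (z₀ + w) = (-6 − z₀) − w = -11 − w.
f(z) = 1/(-11 − w)^3 = (1/(-11)^3) · (1 − w/(-11))^{−3}.
By the binomial series (1−u)^{−3} = Σ_{n≥0} C(n+2, 2) u^n for |u|<1, with u = w/(-11):
  c_n = C(n+2, 2) / (-11)^(n+3).
  c_0 = 1/(-11)^3 = -1/1331.
  c_1 = 3/(-11)^4 = 3/14641.
  c_2 = 6/(-11)^5 = -6/161051.
The series is valid for |w/d| < 1, i.e. |z − z₀| < |d|.
Radius of convergence: R = |-6 − z₀| = |-11| = 11 (distance from z₀ to the singularity z = -6).

c_0 = -1/1331, c_1 = 3/14641, c_2 = -6/161051; R = 11.


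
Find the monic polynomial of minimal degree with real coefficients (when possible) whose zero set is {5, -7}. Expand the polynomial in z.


The polynomial is p(z) = ∏_{α ∈ S} (z − α), where S = {5, -7}.
Expanding the product yields: p(z) = z^2 + 2·z -35.
The resulting polynomial has degree 2 and real coefficients as required.

p(z) = z^2 + 2·z -35.


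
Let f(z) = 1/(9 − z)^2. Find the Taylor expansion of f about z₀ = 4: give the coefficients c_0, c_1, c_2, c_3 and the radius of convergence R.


Let w = z − z₀, so z = z₀ + w.
Then 9 − z = 9 − (z₀ + w) = (9 − z₀) − w = 5 − w.
f(z) = 1/(5 − w)^2 = (1/(5)^2) · (1 − w/(5))^{−2}.
By the binomial series (1−u)^{−2} = Σ_{n≥0} C(n+1, 1) u^n for |u|<1, with u = w/(5):
  c_n = C(n+1, 1) / (5)^(n+2).
  c_0 = 1/(5)^2 = 1/25.
  c_1 = 2/(5)^3 = 2/125.
  c_2 = 3/(5)^4 = 3/625.
  c_3 = 4/(5)^5 = 4/3125.
The series is valid for |w/d| < 1, i.e. |z − z₀| < |d|.
Radius of convergence: R = |9 − z₀| = |5| = 5 (distance from z₀ to the singularity z = 9).

c_0 = 1/25, c_1 = 2/125, c_2 = 3/625, c_3 = 4/3125; R = 5.


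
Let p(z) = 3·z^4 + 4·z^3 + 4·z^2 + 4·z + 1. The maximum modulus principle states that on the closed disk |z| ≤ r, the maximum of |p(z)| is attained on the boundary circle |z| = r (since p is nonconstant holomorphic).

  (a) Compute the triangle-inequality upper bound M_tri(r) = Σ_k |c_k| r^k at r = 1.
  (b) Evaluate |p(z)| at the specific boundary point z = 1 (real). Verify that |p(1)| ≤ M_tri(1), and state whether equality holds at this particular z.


Coefficients: c_0 = 1, c_1 = 4, c_2 = 4, c_3 = 4, c_4 = 3. Radius r = 1.
Part (a). Triangle bound: M_tri(r) = Σ_k |c_k| r^k
  = |1|·1^0 + |4|·1^1 + |4|·1^2 + |4|·1^3 + |3|·1^4
  = 1 + 4 + 4 + 4 + 3 = 16.
This bounds M(r) := max_{|z|=r} |p(z)| from above; equality holds iff all terms c_k z^k can be made to align in phase at a single z on |z|=r.
Part (b). At z = 1 (real, on the circle |z| = r):
  p(1) = (1)·1^0 + (4)·1^1 + (4)·1^2 + (4)·1^3 + (3)·1^4 = 16.
  |p(1)| = 16.
Since all nonzero coefficients share the same sign, |p(1)| = 16 = M_tri(1); the triangle bound is attained at z = 1, so in fact M(r) = 16.

M_tri(1) = 16; |p(1)| = 16; equality at z=1: yes.


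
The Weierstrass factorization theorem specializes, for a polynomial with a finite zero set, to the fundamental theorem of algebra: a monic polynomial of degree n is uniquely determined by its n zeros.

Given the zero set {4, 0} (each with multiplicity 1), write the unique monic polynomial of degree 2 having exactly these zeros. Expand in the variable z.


The polynomial is p(z) = ∏_{α ∈ S} (z − α), where S = {4, 0}.
Expanding the product yields: p(z) = z^2 -4·z.
The resulting polynomial has degree 2 and real coefficients as required.

p(z) = z^2 -4·z.


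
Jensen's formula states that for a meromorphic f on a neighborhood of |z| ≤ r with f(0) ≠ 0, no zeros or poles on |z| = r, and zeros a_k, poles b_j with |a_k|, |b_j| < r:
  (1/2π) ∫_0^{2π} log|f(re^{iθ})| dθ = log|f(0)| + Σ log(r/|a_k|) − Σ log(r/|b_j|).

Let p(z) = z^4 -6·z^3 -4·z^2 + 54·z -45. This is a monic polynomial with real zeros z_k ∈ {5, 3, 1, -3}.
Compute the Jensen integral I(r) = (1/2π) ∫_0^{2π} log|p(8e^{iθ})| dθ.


Zeros: -3, 1, 3, 5; r = 8.
Inside |z| < r: -3, 1, 3, 5. Outside (|z| ≥ r): ∅.
p(0) = -45, so log|p(0)| = log(45) = 3.8067.
Apply Jensen: I(r) = log|p(0)| + Σ_k log(r/|z_k|), summed over zeros inside |z| < r.
  log(r/|z_k|) for z_k = 5: log(8/5) = 0.4700
  log(r/|z_k|) for z_k = 3: log(8/3) = 0.9808
  log(r/|z_k|) for z_k = 1: log(8/1) = 2.0794
  log(r/|z_k|) for z_k = -3: log(8/3) = 0.9808
Sum over inside zeros: 4.5111.
I(r) = log|p(0)| + (inside sum) = 3.8067 + 4.5111 = 8.3178.
Closed form (all zeros inside, monic): I(r) = n·log(r) = 4·log(8) = 8.3178. ✓

I(r) ≈ 8.3178.


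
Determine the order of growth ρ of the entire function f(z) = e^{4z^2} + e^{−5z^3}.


Each summand is entire of order 2 and 3 respectively (as in the single-exponential case). The order of a sum is at most the max of the orders, so ρ ≤ 3. For the lower bound: on |z|=r choose arg z so that -5z^3 is real positive; then |e^{-5z^3}| = e^{5r^3} while |e^{4z^2}| ≤ e^{4r^2} = o(e^{5r^3}). So |f| ≥ e^{5r^3}(1 − o(1)) and ρ ≥ 3. Hence ρ = max(2, 3) = 3.
Therefore ρ = 3.

Order ρ = 3.


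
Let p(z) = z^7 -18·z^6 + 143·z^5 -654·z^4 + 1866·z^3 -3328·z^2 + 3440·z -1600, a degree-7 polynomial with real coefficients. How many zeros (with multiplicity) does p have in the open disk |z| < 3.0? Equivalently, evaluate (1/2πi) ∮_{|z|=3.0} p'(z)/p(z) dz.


The zeros of p are: (3 + 1i), (3 - 1i), (2 + 2i), (2 - 2i), 4, (2 + 1i), (2 - 1i).
Their magnitudes are: 3.162, 3.162, 2.828, 2.828, 4, 2.236, 2.236.
Zeros with |z| < R = 3.0: (2 + 2i), (2 - 2i), (2 + 1i), (2 - 1i).
Count = 4.
By the argument principle, (1/2πi) ∮_{|z|=R} p'(z)/p(z) dz equals exactly this count.

Number of zeros inside |z| < 3.0: 4.


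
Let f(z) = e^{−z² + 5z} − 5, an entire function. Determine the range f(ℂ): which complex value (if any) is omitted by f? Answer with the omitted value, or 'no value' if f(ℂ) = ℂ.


Little Picard bounds the complement of f(ℂ) to at most one point.
The exponent g(z) = −z² + 5z is a nonconstant polynomial, hence surjective onto ℂ. So e^{g(z)} takes every value in {e^w : w ∈ ℂ} = ℂ ∖ {0}. Adding -5 shifts the range to ℂ ∖ {-5}. f omits exactly -5.

Omitted value: -5.


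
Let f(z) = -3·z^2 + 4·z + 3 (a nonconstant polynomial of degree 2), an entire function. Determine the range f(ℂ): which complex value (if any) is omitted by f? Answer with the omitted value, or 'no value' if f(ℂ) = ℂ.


Little Picard bounds the complement of f(ℂ) to at most one point.
For every w ∈ ℂ, the equation p(z) − w = 0 is a nonconstant polynomial in z and hence has at least one root by the fundamental theorem of algebra. So p is surjective onto ℂ, omitting no value.

Omitted value: no value.


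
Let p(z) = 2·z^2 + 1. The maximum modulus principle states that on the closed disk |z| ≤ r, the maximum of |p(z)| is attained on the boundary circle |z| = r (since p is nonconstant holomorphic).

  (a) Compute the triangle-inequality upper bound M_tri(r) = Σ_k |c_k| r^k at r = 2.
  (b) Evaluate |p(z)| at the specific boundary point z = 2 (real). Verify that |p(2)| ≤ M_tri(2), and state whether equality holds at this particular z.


Coefficients: c_0 = 1, c_1 = 0, c_2 = 2. Radius r = 2.
Part (a). Triangle bound: M_tri(r) = Σ_k |c_k| r^k
  = |1|·2^0 + |0|·2^1 + |2|·2^2
  = 1 + 0 + 8 = 9.
This bounds M(r) := max_{|z|=r} |p(z)| from above; equality holds iff all terms c_k z^k can be made to align in phase at a single z on |z|=r.
Part (b). At z = 2 (real, on the circle |z| = r):
  p(2) = (1)·2^0 + (0)·2^1 + (2)·2^2 = 9.
  |p(2)| = 9.
Since all nonzero coefficients share the same sign, |p(2)| = 9 = M_tri(2); the triangle bound is attained at z = 2, so in fact M(r) = 9.

M_tri(2) = 9; |p(2)| = 9; equality at z=2: yes.


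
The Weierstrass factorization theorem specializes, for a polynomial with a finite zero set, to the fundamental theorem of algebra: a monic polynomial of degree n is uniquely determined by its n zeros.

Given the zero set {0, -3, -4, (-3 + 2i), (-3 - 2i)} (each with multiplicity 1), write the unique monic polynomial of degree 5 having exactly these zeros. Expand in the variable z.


The polynomial is p(z) = ∏_{α ∈ S} (z − α), where S = {0, -3, -4, (-3 + 2i), (-3 - 2i)}.
Expanding the product yields: p(z) = z^5 + 13·z^4 + 67·z^3 + 163·z^2 + 156·z.
Note conjugate pairs combine to real quadratics: (z − (-3+2i))(z − (-3−2i)) = z² + 6z + 13.
The resulting polynomial has degree 5 and real coefficients as required.

p(z) = z^5 + 13·z^4 + 67·z^3 + 163·z^2 + 156·z.


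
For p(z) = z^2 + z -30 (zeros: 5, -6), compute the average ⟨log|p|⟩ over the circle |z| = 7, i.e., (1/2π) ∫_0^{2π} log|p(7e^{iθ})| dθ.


Zeros: -6, 5; r = 7.
Inside |z| < r: -6, 5. Outside (|z| ≥ r): ∅.
p(0) = -30, so log|p(0)| = log(30) = 3.4012.
Apply Jensen: I(r) = log|p(0)| + Σ_k log(r/|z_k|), summed over zeros inside |z| < r.
  log(r/|z_k|) for z_k = 5: log(7/5) = 0.3365
  log(r/|z_k|) for z_k = -6: log(7/6) = 0.1542
Sum over inside zeros: 0.4906.
I(r) = log|p(0)| + (inside sum) = 3.4012 + 0.4906 = 3.8918.
Closed form (all zeros inside, monic): I(r) = n·log(r) = 2·log(7) = 3.8918. ✓

I(r) ≈ 3.8918.


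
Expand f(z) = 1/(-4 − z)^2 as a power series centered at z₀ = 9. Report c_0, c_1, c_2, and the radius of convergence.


Let w = z − z₀, so z = z₀ + w.
Then -4 − z = -4 − (z₀ + w) = (-4 − z₀) − w = -13 − w.
f(z) = 1/(-13 − w)^2 = (1/(-13)^2) · (1 − w/(-13))^{−2}.
By the binomial series (1−u)^{−2} = Σ_{n≥0} C(n+1, 1) u^n for |u|<1, with u = w/(-13):
  c_n = C(n+1, 1) / (-13)^(n+2).
  c_0 = 1/(-13)^2 = 1/169.
  c_1 = 2/(-13)^3 = -2/2197.
  c_2 = 3/(-13)^4 = 3/28561.
The series is valid for |w/d| < 1, i.e. |z − z₀| < |d|.
Radius of convergence: R = |-4 − z₀| = |-13| = 13 (distance from z₀ to the singularity z = -4).

c_0 = 1/169, c_1 = -2/2197, c_2 = 3/28561; R = 13.


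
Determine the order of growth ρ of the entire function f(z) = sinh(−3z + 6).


sinh(w) is a linear combination of e^{iw} and e^{−iw} (or e^w, e^{−w} in the hyperbolic case), so |sinh(w)| ≤ e^{|w|}. With w = −3z + 6, |w| ≤ 3|z| + 6 = 3r + 6 on |z| = r, giving M(r) ≤ e^{3r + 6}, so ρ ≤ 1. On a suitable ray (z = it for sin/cos; z = t for sinh/cosh, t real → ∞), |sinh(−3z + 6)| grows like e^{3|t|}/2, so ρ ≥ 1. Hence ρ = 1.
Therefore ρ = 1.

Order ρ = 1.


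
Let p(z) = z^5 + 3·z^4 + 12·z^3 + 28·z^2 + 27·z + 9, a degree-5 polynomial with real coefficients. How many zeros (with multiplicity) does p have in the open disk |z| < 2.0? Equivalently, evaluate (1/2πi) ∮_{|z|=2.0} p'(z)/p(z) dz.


The zeros of p are: -1, (0 + 3i), (0 - 3i), -1, -1.
Their magnitudes are: 1, 3, 3, 1, 1.
Zeros with |z| < R = 2.0: -1, -1, -1.
Count = 3.
By the argument principle, (1/2πi) ∮_{|z|=R} p'(z)/p(z) dz equals exactly this count.

Number of zeros inside |z| < 2.0: 3.


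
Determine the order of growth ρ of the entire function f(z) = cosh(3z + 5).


cosh(w) is a linear combination of e^{iw} and e^{−iw} (or e^w, e^{−w} in the hyperbolic case), so |cosh(w)| ≤ e^{|w|}. With w = 3z + 5, |w| ≤ 3|z| + 5 = 3r + 5 on |z| = r, giving M(r) ≤ e^{3r + 5}, so ρ ≤ 1. On a suitable ray (z = it for sin/cos; z = t for sinh/cosh, t real → ∞), |cosh(3z + 5)| grows like e^{3|t|}/2, so ρ ≥ 1. Hence ρ = 1.
Therefore ρ = 1.

Order ρ = 1.


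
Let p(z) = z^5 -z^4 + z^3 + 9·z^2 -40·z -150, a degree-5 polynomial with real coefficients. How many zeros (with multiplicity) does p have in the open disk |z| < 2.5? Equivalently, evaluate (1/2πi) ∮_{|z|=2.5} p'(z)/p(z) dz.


The zeros of p are: 3, (-2 + 1i), (-2 - 1i), (1 + 3i), (1 - 3i).
Their magnitudes are: 3, 2.236, 2.236, 3.162, 3.162.
Zeros with |z| < R = 2.5: (-2 + 1i), (-2 - 1i).
Count = 2.
By the argument principle, (1/2πi) ∮_{|z|=R} p'(z)/p(z) dz equals exactly this count.

Number of zeros inside |z| < 2.5: 2.


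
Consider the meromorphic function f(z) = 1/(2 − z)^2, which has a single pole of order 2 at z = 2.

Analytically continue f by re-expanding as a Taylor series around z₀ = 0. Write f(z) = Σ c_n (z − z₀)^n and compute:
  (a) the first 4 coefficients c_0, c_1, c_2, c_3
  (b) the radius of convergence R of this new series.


Let w = z − z₀, so z = z₀ + w.
Then 2 − z = 2 − (z₀ + w) = (2 − z₀) − w = 2 − w.
f(z) = 1/(2 − w)^2 = (1/(2)^2) · (1 − w/(2))^{−2}.
By the binomial series (1−u)^{−2} = Σ_{n≥0} C(n+1, 1) u^n for |u|<1, with u = w/(2):
  c_n = C(n+1, 1) / (2)^(n+2).
  c_0 = 1/(2)^2 = 1/4.
  c_1 = 2/(2)^3 = 1/4.
  c_2 = 3/(2)^4 = 3/16.
  c_3 = 4/(2)^5 = 1/8.
The series is valid for |w/d| < 1, i.e. |z − z₀| < |d|.
Radius of convergence: R = |2 − z₀| = |2| = 2 (distance from z₀ to the singularity z = 2).

c_0 = 1/4, c_1 = 1/4, c_2 = 3/16, c_3 = 1/8; R = 2.


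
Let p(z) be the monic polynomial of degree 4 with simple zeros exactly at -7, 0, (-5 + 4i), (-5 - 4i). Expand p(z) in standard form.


The polynomial is p(z) = ∏_{α ∈ S} (z − α), where S = {-7, 0, (-5 + 4i), (-5 - 4i)}.
Expanding the product yields: p(z) = z^4 + 17·z^3 + 111·z^2 + 287·z.
Note conjugate pairs combine to real quadratics: (z − (-5+4i))(z − (-5−4i)) = z² + 10z + 41.
The resulting polynomial has degree 4 and real coefficients as required.

p(z) = z^4 + 17·z^3 + 111·z^2 + 287·z.


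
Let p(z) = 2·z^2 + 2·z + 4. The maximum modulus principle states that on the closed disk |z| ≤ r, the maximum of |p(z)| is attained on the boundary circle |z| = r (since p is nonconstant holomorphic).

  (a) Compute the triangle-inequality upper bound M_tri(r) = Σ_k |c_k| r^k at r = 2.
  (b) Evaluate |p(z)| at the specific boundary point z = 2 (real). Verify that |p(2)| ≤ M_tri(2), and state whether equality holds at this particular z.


Coefficients: c_0 = 4, c_1 = 2, c_2 = 2. Radius r = 2.
Part (a). Triangle bound: M_tri(r) = Σ_k |c_k| r^k
  = |4|·2^0 + |2|·2^1 + |2|·2^2
  = 4 + 4 + 8 = 16.
This bounds M(r) := max_{|z|=r} |p(z)| from above; equality holds iff all terms c_k z^k can be made to align in phase at a single z on |z|=r.
Part (b). At z = 2 (real, on the circle |z| = r):
  p(2) = (4)·2^0 + (2)·2^1 + (2)·2^2 = 16.
  |p(2)| = 16.
Since all nonzero coefficients share the same sign, |p(2)| = 16 = M_tri(2); the triangle bound is attained at z = 2, so in fact M(r) = 16.

M_tri(2) = 16; |p(2)| = 16; equality at z=2: yes.


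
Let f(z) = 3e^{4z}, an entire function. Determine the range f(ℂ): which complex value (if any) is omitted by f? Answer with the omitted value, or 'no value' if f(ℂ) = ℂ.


Little Picard bounds the complement of f(ℂ) to at most one point.
e^{4z} is never zero on ℂ, so 3·e^{4z} takes every value in ℂ ∖ {0}. Adding 0 shifts the range to ℂ ∖ {0}. Thus f omits exactly the value 0.

Omitted value: 0.


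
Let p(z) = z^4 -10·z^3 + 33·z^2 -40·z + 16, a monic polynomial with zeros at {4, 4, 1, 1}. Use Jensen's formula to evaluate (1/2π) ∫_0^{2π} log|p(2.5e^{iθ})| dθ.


Zeros: 1, 1, 4, 4; r = 2.5.
Inside |z| < r: 1, 1. Outside (|z| ≥ r): 4, 4.
p(0) = 16, so log|p(0)| = log(16) = 2.7726.
Apply Jensen: I(r) = log|p(0)| + Σ_k log(r/|z_k|), summed over zeros inside |z| < r.
  log(r/|z_k|) for z_k = 1: log(2.5/1) = 0.9163
  log(r/|z_k|) for z_k = 1: log(2.5/1) = 0.9163
  Outside zeros (4, 4) contribute nothing to the Jensen sum.
Sum over inside zeros: 1.8326.
I(r) = log|p(0)| + (inside sum) = 2.7726 + 1.8326 = 4.6052.
Note: since some zeros are outside |z| ≤ r, the simplified n·log(r) form does NOT apply — only the inside zeros contribute.

I(r) ≈ 4.6052.


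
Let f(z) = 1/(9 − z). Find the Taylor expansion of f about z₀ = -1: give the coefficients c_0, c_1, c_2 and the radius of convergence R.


Let w = z − z₀, so z = z₀ + w.
Then 9 − z = 9 − (z₀ + w) = (9 − z₀) − w = 10 − w.
f(z) = 1/(10 − w) = (1/(10)) · 1/(1 − w/(10)) = Σ_{n≥0} w^n / (10)^(n+1).
So c_n = 1/(10)^(n+1):
  c_0 = 1/(10)^1 = 1/10.
  c_1 = 1/(10)^2 = 1/100.
  c_2 = 1/(10)^3 = 1/1000.
The series is valid for |w/d| < 1, i.e. |z − z₀| < |d|.
Radius of convergence: R = |9 − z₀| = |10| = 10 (distance from z₀ to the singularity z = 9).

c_0 = 1/10, c_1 = 1/100, c_2 = 1/1000; R = 10.


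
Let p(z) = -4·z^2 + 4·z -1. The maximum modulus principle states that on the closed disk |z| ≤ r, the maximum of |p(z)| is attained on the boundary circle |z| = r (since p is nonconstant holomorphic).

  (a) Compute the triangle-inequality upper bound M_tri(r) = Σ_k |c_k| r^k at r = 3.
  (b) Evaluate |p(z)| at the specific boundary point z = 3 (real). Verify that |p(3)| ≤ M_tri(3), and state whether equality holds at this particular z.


Coefficients: c_0 = -1, c_1 = 4, c_2 = -4. Radius r = 3.
Part (a). Triangle bound: M_tri(r) = Σ_k |c_k| r^k
  = |-1|·3^0 + |4|·3^1 + |-4|·3^2
  = 1 + 12 + 36 = 49.
This bounds M(r) := max_{|z|=r} |p(z)| from above; equality holds iff all terms c_k z^k can be made to align in phase at a single z on |z|=r.
Part (b). At z = 3 (real, on the circle |z| = r):
  p(3) = (-1)·3^0 + (4)·3^1 + (-4)·3^2 = -25.
  |p(3)| = 25.
Check: |p(3)| = 25 ≤ 49 = M_tri(3). ✓ Equality does not hold at z = 3 (the coefficients have mixed signs, so the terms do not all align in phase there).

M_tri(3) = 49; |p(3)| = 25; equality at z=3: no.


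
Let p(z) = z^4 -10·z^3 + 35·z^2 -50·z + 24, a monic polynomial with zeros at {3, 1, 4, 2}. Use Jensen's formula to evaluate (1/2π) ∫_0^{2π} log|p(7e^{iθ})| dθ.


Zeros: 1, 2, 3, 4; r = 7.
Inside |z| < r: 1, 2, 3, 4. Outside (|z| ≥ r): ∅.
p(0) = 24, so log|p(0)| = log(24) = 3.1781.
Apply Jensen: I(r) = log|p(0)| + Σ_k log(r/|z_k|), summed over zeros inside |z| < r.
  log(r/|z_k|) for z_k = 3: log(7/3) = 0.8473
  log(r/|z_k|) for z_k = 1: log(7/1) = 1.9459
  log(r/|z_k|) for z_k = 4: log(7/4) = 0.5596
  log(r/|z_k|) for z_k = 2: log(7/2) = 1.2528
Sum over inside zeros: 4.6056.
I(r) = log|p(0)| + (inside sum) = 3.1781 + 4.6056 = 7.7836.
Closed form (all zeros inside, monic): I(r) = n·log(r) = 4·log(7) = 7.7836. ✓

I(r) ≈ 7.7836.


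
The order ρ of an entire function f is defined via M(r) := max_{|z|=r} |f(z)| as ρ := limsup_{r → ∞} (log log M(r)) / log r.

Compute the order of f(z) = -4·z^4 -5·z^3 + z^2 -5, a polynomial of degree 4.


|f(z)| ≤ Σ|c_k|·r^k = O(r^4) as r → ∞. Polynomial growth is O(e^{r^ε}) for every ε > 0 (since r^4/e^{r^ε} → 0), so ρ ≤ ε for all ε > 0, i.e. ρ = 0. Every nonconstant polynomial has order 0.
Therefore ρ = 0.

Order ρ = 0.


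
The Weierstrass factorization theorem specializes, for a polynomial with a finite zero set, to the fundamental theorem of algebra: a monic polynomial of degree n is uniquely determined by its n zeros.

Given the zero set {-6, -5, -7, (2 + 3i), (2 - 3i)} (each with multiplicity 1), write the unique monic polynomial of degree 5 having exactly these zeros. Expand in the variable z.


The polynomial is p(z) = ∏_{α ∈ S} (z − α), where S = {-6, -5, -7, (2 + 3i), (2 - 3i)}.
Expanding the product yields: p(z) = z^5 + 14·z^4 + 48·z^3 + 16·z^2 + 551·z + 2730.
Note conjugate pairs combine to real quadratics: (z − (2+3i))(z − (2−3i)) = z² − 4z + 13.
The resulting polynomial has degree 5 and real coefficients as required.

p(z) = z^5 + 14·z^4 + 48·z^3 + 16·z^2 + 551·z + 2730.


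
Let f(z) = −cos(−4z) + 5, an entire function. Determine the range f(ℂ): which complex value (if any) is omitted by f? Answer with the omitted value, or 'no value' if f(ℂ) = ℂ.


Little Picard bounds the complement of f(ℂ) to at most one point.
cos is entire and surjective onto ℂ: for every w ∈ ℂ, cos(ζ) = w has a solution ζ ∈ ℂ (e.g., via the complex inverse arccos). With ζ = −4z this gives z = ζ/(-4). Then -1·cos(−4z) takes every value in -1·ℂ = ℂ, and adding 5 is a bijection of ℂ. So f is surjective and omits no value. (Note: only on the real line is cos bounded by [−1, 1].)

Omitted value: no value.


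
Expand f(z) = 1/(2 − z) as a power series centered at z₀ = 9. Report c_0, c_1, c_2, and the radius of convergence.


Let w = z − z₀, so z = z₀ + w.
Then 2 − z = 2 − (z₀ + w) = (2 − z₀) − w = -7 − w.
f(z) = 1/(-7 − w) = (1/(-7)) · 1/(1 − w/(-7)) = Σ_{n≥0} w^n / (-7)^(n+1).
So c_n = 1/(-7)^(n+1):
  c_0 = 1/(-7)^1 = -1/7.
  c_1 = 1/(-7)^2 = 1/49.
  c_2 = 1/(-7)^3 = -1/343.
The series is valid for |w/d| < 1, i.e. |z − z₀| < |d|.
Radius of convergence: R = |2 − z₀| = |-7| = 7 (distance from z₀ to the singularity z = 2).

c_0 = -1/7, c_1 = 1/49, c_2 = -1/343; R = 7.


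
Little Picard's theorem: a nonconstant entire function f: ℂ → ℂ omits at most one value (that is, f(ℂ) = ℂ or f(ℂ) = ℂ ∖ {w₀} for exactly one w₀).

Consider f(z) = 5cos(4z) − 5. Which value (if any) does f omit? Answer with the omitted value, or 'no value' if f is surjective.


Little Picard bounds the complement of f(ℂ) to at most one point.
cos is entire and surjective onto ℂ: for every w ∈ ℂ, cos(ζ) = w has a solution ζ ∈ ℂ (e.g., via the complex inverse arccos). With ζ = 4z this gives z = ζ/(4). Then 5·cos(4z) takes every value in 5·ℂ = ℂ, and adding -5 is a bijection of ℂ. So f is surjective and omits no value. (Note: only on the real line is cos bounded by [−1, 1].)

Omitted value: no value.


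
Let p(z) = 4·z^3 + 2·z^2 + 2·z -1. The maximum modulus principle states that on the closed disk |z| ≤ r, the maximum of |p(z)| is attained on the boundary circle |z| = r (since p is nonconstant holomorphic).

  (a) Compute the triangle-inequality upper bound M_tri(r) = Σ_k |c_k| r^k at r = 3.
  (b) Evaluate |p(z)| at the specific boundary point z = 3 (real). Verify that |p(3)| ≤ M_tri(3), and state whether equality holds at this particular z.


Coefficients: c_0 = -1, c_1 = 2, c_2 = 2, c_3 = 4. Radius r = 3.
Part (a). Triangle bound: M_tri(r) = Σ_k |c_k| r^k
  = |-1|·3^0 + |2|·3^1 + |2|·3^2 + |4|·3^3
  = 1 + 6 + 18 + 108 = 133.
This bounds M(r) := max_{|z|=r} |p(z)| from above; equality holds iff all terms c_k z^k can be made to align in phase at a single z on |z|=r.
Part (b). At z = 3 (real, on the circle |z| = r):
  p(3) = (-1)·3^0 + (2)·3^1 + (2)·3^2 + (4)·3^3 = 131.
  |p(3)| = 131.
Check: |p(3)| = 131 ≤ 133 = M_tri(3). ✓ Equality does not hold at z = 3 (the coefficients have mixed signs, so the terms do not all align in phase there).

M_tri(3) = 133; |p(3)| = 131; equality at z=3: no.


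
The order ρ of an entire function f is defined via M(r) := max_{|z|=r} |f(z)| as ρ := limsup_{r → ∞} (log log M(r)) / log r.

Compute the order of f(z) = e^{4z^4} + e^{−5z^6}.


Each summand is entire of order 4 and 6 respectively (as in the single-exponential case). The order of a sum is at most the max of the orders, so ρ ≤ 6. For the lower bound: on |z|=r choose arg z so that -5z^6 is real positive; then |e^{-5z^6}| = e^{5r^6} while |e^{4z^4}| ≤ e^{4r^4} = o(e^{5r^6}). So |f| ≥ e^{5r^6}(1 − o(1)) and ρ ≥ 6. Hence ρ = max(4, 6) = 6.
Therefore ρ = 6.

Order ρ = 6.


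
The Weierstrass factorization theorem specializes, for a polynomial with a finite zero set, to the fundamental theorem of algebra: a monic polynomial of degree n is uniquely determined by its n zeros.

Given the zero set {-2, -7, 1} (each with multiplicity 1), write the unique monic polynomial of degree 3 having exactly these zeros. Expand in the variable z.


The polynomial is p(z) = ∏_{α ∈ S} (z − α), where S = {-2, -7, 1}.
Expanding the product yields: p(z) = z^3 + 8·z^2 + 5·z -14.
The resulting polynomial has degree 3 and real coefficients as required.

p(z) = z^3 + 8·z^2 + 5·z -14.


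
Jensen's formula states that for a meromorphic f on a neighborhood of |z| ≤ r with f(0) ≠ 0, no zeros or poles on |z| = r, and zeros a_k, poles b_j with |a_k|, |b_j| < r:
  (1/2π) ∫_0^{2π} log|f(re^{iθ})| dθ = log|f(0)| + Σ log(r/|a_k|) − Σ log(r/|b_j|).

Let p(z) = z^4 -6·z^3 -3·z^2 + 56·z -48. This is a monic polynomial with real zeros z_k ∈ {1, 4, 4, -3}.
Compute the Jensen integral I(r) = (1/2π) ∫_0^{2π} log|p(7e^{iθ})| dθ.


Zeros: -3, 1, 4, 4; r = 7.
Inside |z| < r: -3, 1, 4, 4. Outside (|z| ≥ r): ∅.
p(0) = -48, so log|p(0)| = log(48) = 3.8712.
Apply Jensen: I(r) = log|p(0)| + Σ_k log(r/|z_k|), summed over zeros inside |z| < r.
  log(r/|z_k|) for z_k = 1: log(7/1) = 1.9459
  log(r/|z_k|) for z_k = 4: log(7/4) = 0.5596
  log(r/|z_k|) for z_k = 4: log(7/4) = 0.5596
  log(r/|z_k|) for z_k = -3: log(7/3) = 0.8473
Sum over inside zeros: 3.9124.
I(r) = log|p(0)| + (inside sum) = 3.8712 + 3.9124 = 7.7836.
Closed form (all zeros inside, monic): I(r) = n·log(r) = 4·log(7) = 7.7836. ✓

I(r) ≈ 7.7836.


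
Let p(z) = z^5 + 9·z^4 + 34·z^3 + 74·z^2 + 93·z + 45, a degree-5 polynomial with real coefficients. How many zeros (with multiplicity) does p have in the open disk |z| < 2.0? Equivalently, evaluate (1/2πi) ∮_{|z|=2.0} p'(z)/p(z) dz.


The zeros of p are: -1, -3, (-1 + 2i), (-1 - 2i), -3.
Their magnitudes are: 1, 3, 2.236, 2.236, 3.
Zeros with |z| < R = 2.0: -1.
Count = 1.
By the argument principle, (1/2πi) ∮_{|z|=R} p'(z)/p(z) dz equals exactly this count.

Number of zeros inside |z| < 2.0: 1.


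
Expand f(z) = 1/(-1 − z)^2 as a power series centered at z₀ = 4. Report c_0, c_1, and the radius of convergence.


Let w = z − z₀, so z = z₀ + w.
Then -1 − z = -1 − (z₀ + w) = (-1 − z₀) − w = -5 − w.
f(z) = 1/(-5 − w)^2 = (1/(-5)^2) · (1 − w/(-5))^{−2}.
By the binomial series (1−u)^{−2} = Σ_{n≥0} C(n+1, 1) u^n for |u|<1, with u = w/(-5):
  c_n = C(n+1, 1) / (-5)^(n+2).
  c_0 = 1/(-5)^2 = 1/25.
  c_1 = 2/(-5)^3 = -2/125.
The series is valid for |w/d| < 1, i.e. |z − z₀| < |d|.
Radius of convergence: R = |-1 − z₀| = |-5| = 5 (distance from z₀ to the singularity z = -1).

c_0 = 1/25, c_1 = -2/125; R = 5.


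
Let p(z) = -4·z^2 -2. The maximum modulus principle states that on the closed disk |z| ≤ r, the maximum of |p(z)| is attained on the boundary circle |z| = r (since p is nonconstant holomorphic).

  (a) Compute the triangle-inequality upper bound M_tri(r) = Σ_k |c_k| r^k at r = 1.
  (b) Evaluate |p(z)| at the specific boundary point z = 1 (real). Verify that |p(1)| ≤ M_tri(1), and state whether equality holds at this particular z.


Coefficients: c_0 = -2, c_1 = 0, c_2 = -4. Radius r = 1.
Part (a). Triangle bound: M_tri(r) = Σ_k |c_k| r^k
  = |-2|·1^0 + |0|·1^1 + |-4|·1^2
  = 2 + 0 + 4 = 6.
This bounds M(r) := max_{|z|=r} |p(z)| from above; equality holds iff all terms c_k z^k can be made to align in phase at a single z on |z|=r.
Part (b). At z = 1 (real, on the circle |z| = r):
  p(1) = (-2)·1^0 + (0)·1^1 + (-4)·1^2 = -6.
  |p(1)| = 6.
Since all nonzero coefficients share the same sign, |p(1)| = 6 = M_tri(1); the triangle bound is attained at z = 1, so in fact M(r) = 6.

M_tri(1) = 6; |p(1)| = 6; equality at z=1: yes.


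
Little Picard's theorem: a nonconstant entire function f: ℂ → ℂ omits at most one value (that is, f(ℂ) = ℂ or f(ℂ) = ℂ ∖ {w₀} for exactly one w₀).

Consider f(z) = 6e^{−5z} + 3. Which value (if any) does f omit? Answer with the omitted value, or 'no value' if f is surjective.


Little Picard bounds the complement of f(ℂ) to at most one point.
e^{−5z} is never zero on ℂ, so 6·e^{−5z} takes every value in ℂ ∖ {0}. Adding 3 shifts the range to ℂ ∖ {3}. Thus f omits exactly the value 3.

Omitted value: 3.


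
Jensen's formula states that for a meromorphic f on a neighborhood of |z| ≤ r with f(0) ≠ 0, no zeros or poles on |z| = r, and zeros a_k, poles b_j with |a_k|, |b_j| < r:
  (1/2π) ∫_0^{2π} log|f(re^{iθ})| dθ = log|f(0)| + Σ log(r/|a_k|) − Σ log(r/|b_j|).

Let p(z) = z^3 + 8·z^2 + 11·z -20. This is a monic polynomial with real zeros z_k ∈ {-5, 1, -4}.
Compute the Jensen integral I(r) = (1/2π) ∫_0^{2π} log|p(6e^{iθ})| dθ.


Zeros: -5, -4, 1; r = 6.
Inside |z| < r: -5, -4, 1. Outside (|z| ≥ r): ∅.
p(0) = -20, so log|p(0)| = log(20) = 2.9957.
Apply Jensen: I(r) = log|p(0)| + Σ_k log(r/|z_k|), summed over zeros inside |z| < r.
  log(r/|z_k|) for z_k = -5: log(6/5) = 0.1823
  log(r/|z_k|) for z_k = 1: log(6/1) = 1.7918
  log(r/|z_k|) for z_k = -4: log(6/4) = 0.4055
Sum over inside zeros: 2.3795.
I(r) = log|p(0)| + (inside sum) = 2.9957 + 2.3795 = 5.3753.
Closed form (all zeros inside, monic): I(r) = n·log(r) = 3·log(6) = 5.3753. ✓

I(r) ≈ 5.3753.


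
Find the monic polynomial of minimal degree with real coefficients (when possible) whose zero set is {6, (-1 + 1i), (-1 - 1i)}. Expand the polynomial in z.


The polynomial is p(z) = ∏_{α ∈ S} (z − α), where S = {6, (-1 + 1i), (-1 - 1i)}.
Expanding the product yields: p(z) = z^3 -4·z^2 -10·z -12.
Note conjugate pairs combine to real quadratics: (z − (-1+1i))(z − (-1−1i)) = z² + 2z + 2.
The resulting polynomial has degree 3 and real coefficients as required.

p(z) = z^3 -4·z^2 -10·z -12.


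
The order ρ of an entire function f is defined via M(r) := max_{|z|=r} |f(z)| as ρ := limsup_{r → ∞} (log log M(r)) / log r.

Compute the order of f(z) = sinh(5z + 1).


sinh(w) is a linear combination of e^{iw} and e^{−iw} (or e^w, e^{−w} in the hyperbolic case), so |sinh(w)| ≤ e^{|w|}. With w = 5z + 1, |w| ≤ 5|z| + 1 = 5r + 1 on |z| = r, giving M(r) ≤ e^{5r + 1}, so ρ ≤ 1. On a suitable ray (z = it for sin/cos; z = t for sinh/cosh, t real → ∞), |sinh(5z + 1)| grows like e^{5|t|}/2, so ρ ≥ 1. Hence ρ = 1.
Therefore ρ = 1.

Order ρ = 1.


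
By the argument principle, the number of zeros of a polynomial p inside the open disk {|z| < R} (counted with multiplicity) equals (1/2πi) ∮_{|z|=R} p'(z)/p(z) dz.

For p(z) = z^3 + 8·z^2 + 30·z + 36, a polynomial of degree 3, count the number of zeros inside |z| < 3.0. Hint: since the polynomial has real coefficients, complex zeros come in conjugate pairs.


The zeros of p are: -2, (-3 + 3i), (-3 - 3i).
Their magnitudes are: 2, 4.243, 4.243.
Zeros with |z| < R = 3.0: -2.
Count = 1.
By the argument principle, (1/2πi) ∮_{|z|=R} p'(z)/p(z) dz equals exactly this count.

Number of zeros inside |z| < 3.0: 1.


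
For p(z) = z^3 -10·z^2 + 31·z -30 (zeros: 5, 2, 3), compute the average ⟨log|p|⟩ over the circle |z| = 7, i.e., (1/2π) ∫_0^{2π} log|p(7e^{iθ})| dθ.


Zeros: 2, 3, 5; r = 7.
Inside |z| < r: 2, 3, 5. Outside (|z| ≥ r): ∅.
p(0) = -30, so log|p(0)| = log(30) = 3.4012.
Apply Jensen: I(r) = log|p(0)| + Σ_k log(r/|z_k|), summed over zeros inside |z| < r.
  log(r/|z_k|) for z_k = 5: log(7/5) = 0.3365
  log(r/|z_k|) for z_k = 2: log(7/2) = 1.2528
  log(r/|z_k|) for z_k = 3: log(7/3) = 0.8473
Sum over inside zeros: 2.4365.
I(r) = log|p(0)| + (inside sum) = 3.4012 + 2.4365 = 5.8377.
Closed form (all zeros inside, monic): I(r) = n·log(r) = 3·log(7) = 5.8377. ✓

I(r) ≈ 5.8377.


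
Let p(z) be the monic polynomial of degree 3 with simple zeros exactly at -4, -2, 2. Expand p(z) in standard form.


The polynomial is p(z) = ∏_{α ∈ S} (z − α), where S = {-4, -2, 2}.
Expanding the product yields: p(z) = z^3 + 4·z^2 -4·z -16.
The resulting polynomial has degree 3 and real coefficients as required.

p(z) = z^3 + 4·z^2 -4·z -16.


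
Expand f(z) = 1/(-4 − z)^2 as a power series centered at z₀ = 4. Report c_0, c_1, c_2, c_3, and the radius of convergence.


Let w = z − z₀, so z = z₀ + w.
Then -4 − z = -4 − (z₀ + w) = (-4 − z₀) − w = -8 − w.
f(z) = 1/(-8 − w)^2 = (1/(-8)^2) · (1 − w/(-8))^{−2}.
By the binomial series (1−u)^{−2} = Σ_{n≥0} C(n+1, 1) u^n for |u|<1, with u = w/(-8):
  c_n = C(n+1, 1) / (-8)^(n+2).
  c_0 = 1/(-8)^2 = 1/64.
  c_1 = 2/(-8)^3 = -1/256.
  c_2 = 3/(-8)^4 = 3/4096.
  c_3 = 4/(-8)^5 = -1/8192.
The series is valid for |w/d| < 1, i.e. |z − z₀| < |d|.
Radius of convergence: R = |-4 − z₀| = |-8| = 8 (distance from z₀ to the singularity z = -4).

c_0 = 1/64, c_1 = -1/256, c_2 = 3/4096, c_3 = -1/8192; R = 8.


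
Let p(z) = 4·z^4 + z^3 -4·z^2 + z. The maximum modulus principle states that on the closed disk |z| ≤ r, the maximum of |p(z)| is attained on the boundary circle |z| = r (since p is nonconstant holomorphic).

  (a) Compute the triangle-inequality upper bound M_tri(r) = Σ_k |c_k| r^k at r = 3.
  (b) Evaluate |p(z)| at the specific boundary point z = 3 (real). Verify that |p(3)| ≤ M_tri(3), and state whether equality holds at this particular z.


Coefficients: c_0 = 0, c_1 = 1, c_2 = -4, c_3 = 1, c_4 = 4. Radius r = 3.
Part (a). Triangle bound: M_tri(r) = Σ_k |c_k| r^k
  = |0|·3^0 + |1|·3^1 + |-4|·3^2 + |1|·3^3 + |4|·3^4
  = 0 + 3 + 36 + 27 + 324 = 390.
This bounds M(r) := max_{|z|=r} |p(z)| from above; equality holds iff all terms c_k z^k can be made to align in phase at a single z on |z|=r.
Part (b). At z = 3 (real, on the circle |z| = r):
  p(3) = (0)·3^0 + (1)·3^1 + (-4)·3^2 + (1)·3^3 + (4)·3^4 = 318.
  |p(3)| = 318.
Check: |p(3)| = 318 ≤ 390 = M_tri(3). ✓ Equality does not hold at z = 3 (the coefficients have mixed signs, so the terms do not all align in phase there).

M_tri(3) = 390; |p(3)| = 318; equality at z=3: no.


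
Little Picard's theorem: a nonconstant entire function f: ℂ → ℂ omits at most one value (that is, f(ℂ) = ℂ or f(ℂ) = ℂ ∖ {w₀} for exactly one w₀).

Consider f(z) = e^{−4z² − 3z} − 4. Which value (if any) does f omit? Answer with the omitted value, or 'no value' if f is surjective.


Little Picard bounds the complement of f(ℂ) to at most one point.
The exponent g(z) = −4z² − 3z is a nonconstant polynomial, hence surjective onto ℂ. So e^{g(z)} takes every value in {e^w : w ∈ ℂ} = ℂ ∖ {0}. Adding -4 shifts the range to ℂ ∖ {-4}. f omits exactly -4.

Omitted value: -4.


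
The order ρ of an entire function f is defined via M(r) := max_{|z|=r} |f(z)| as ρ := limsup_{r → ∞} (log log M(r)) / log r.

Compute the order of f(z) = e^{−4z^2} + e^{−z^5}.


Each summand is entire of order 2 and 5 respectively (as in the single-exponential case). The order of a sum is at most the max of the orders, so ρ ≤ 5. For the lower bound: on |z|=r choose arg z so that -1z^5 is real positive; then |e^{-1z^5}| = e^{1r^5} while |e^{-4z^2}| ≤ e^{4r^2} = o(e^{1r^5}). So |f| ≥ e^{1r^5}(1 − o(1)) and ρ ≥ 5. Hence ρ = max(2, 5) = 5.
Therefore ρ = 5.

Order ρ = 5.


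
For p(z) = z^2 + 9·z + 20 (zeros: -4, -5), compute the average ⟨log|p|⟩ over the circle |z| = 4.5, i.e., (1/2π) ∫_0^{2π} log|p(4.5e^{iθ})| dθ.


Zeros: -5, -4; r = 4.5.
Inside |z| < r: -4. Outside (|z| ≥ r): -5.
p(0) = 20, so log|p(0)| = log(20) = 2.9957.
Apply Jensen: I(r) = log|p(0)| + Σ_k log(r/|z_k|), summed over zeros inside |z| < r.
  log(r/|z_k|) for z_k = -4: log(4.5/4) = 0.1178
  Outside zeros (-5) contribute nothing to the Jensen sum.
Sum over inside zeros: 0.1178.
I(r) = log|p(0)| + (inside sum) = 2.9957 + 0.1178 = 3.1135.
Note: since some zeros are outside |z| ≤ r, the simplified n·log(r) form does NOT apply — only the inside zeros contribute.

I(r) ≈ 3.1135.


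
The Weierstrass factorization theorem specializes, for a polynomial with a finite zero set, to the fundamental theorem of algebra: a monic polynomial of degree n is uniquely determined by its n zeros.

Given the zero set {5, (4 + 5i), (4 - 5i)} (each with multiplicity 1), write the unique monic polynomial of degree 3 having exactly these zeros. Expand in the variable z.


The polynomial is p(z) = ∏_{α ∈ S} (z − α), where S = {5, (4 + 5i), (4 - 5i)}.
Expanding the product yields: p(z) = z^3 -13·z^2 + 81·z -205.
Note conjugate pairs combine to real quadratics: (z − (4+5i))(z − (4−5i)) = z² − 8z + 41.
The resulting polynomial has degree 3 and real coefficients as required.

p(z) = z^3 -13·z^2 + 81·z -205.
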